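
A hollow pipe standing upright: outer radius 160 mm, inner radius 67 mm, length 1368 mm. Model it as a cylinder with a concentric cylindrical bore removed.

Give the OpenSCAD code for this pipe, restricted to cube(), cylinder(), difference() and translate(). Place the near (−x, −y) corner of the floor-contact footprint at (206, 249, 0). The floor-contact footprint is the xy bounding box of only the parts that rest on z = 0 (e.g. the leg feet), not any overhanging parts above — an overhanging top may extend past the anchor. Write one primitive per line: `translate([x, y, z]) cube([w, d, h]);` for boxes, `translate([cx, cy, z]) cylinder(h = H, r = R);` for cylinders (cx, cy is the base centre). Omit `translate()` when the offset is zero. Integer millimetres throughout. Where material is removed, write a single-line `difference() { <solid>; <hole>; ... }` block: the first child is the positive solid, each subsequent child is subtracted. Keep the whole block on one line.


difference() { translate([366, 409, 0]) cylinder(h = 1368, r = 160); translate([366, 409, 0]) cylinder(h = 1368, r = 67); }


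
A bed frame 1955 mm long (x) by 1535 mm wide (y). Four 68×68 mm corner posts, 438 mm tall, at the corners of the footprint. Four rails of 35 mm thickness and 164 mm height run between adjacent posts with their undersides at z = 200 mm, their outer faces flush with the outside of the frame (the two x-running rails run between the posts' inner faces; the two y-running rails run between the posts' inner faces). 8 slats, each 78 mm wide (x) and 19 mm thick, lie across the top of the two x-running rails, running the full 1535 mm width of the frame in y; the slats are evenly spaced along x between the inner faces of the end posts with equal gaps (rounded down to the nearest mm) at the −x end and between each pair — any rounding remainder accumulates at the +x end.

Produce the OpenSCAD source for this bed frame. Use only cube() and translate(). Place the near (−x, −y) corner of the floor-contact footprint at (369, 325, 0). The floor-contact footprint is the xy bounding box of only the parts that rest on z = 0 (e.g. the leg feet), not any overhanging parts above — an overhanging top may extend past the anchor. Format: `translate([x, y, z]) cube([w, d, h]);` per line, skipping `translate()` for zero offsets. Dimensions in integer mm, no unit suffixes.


translate([369, 325, 0]) cube([68, 68, 438]);
translate([369, 1792, 0]) cube([68, 68, 438]);
translate([2256, 325, 0]) cube([68, 68, 438]);
translate([2256, 1792, 0]) cube([68, 68, 438]);
translate([437, 325, 200]) cube([1819, 35, 164]);
translate([437, 1825, 200]) cube([1819, 35, 164]);
translate([369, 393, 200]) cube([35, 1399, 164]);
translate([2289, 393, 200]) cube([35, 1399, 164]);
translate([569, 325, 364]) cube([78, 1535, 19]);
translate([779, 325, 364]) cube([78, 1535, 19]);
translate([989, 325, 364]) cube([78, 1535, 19]);
translate([1199, 325, 364]) cube([78, 1535, 19]);
translate([1409, 325, 364]) cube([78, 1535, 19]);
translate([1619, 325, 364]) cube([78, 1535, 19]);
translate([1829, 325, 364]) cube([78, 1535, 19]);
translate([2039, 325, 364]) cube([78, 1535, 19]);


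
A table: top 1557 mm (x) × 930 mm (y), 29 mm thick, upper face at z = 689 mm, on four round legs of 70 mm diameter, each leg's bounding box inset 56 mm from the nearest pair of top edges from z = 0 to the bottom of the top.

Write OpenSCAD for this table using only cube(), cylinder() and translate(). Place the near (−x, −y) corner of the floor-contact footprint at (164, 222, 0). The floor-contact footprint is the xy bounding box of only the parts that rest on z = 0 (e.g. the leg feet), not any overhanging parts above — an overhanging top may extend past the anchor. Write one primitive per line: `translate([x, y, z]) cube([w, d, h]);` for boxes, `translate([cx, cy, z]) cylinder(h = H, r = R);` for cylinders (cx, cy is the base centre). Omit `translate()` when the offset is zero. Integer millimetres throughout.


translate([108, 166, 660]) cube([1557, 930, 29]);
translate([199, 257, 0]) cylinder(h = 660, r = 35);
translate([1574, 257, 0]) cylinder(h = 660, r = 35);
translate([199, 1005, 0]) cylinder(h = 660, r = 35);
translate([1574, 1005, 0]) cylinder(h = 660, r = 35);


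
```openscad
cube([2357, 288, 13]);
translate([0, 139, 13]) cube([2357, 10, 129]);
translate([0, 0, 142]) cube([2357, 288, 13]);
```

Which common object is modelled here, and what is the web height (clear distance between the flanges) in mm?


An I-beam. The web height is 129 mm.

Two wide flanges with a thin centred web — an I-beam. Overall 155 mm minus two 13 mm flanges gives a web of 155 − 2·13 = 129 mm.


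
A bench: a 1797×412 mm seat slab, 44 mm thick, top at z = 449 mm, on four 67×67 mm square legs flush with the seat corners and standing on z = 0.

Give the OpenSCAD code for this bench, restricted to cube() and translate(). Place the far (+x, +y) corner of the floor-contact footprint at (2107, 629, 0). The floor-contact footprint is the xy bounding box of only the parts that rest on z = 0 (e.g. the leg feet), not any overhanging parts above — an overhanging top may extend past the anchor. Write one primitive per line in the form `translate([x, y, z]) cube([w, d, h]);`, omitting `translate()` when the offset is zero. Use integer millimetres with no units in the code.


translate([310, 217, 405]) cube([1797, 412, 44]);
translate([310, 217, 0]) cube([67, 67, 405]);
translate([310, 562, 0]) cube([67, 67, 405]);
translate([2040, 217, 0]) cube([67, 67, 405]);
translate([2040, 562, 0]) cube([67, 67, 405]);


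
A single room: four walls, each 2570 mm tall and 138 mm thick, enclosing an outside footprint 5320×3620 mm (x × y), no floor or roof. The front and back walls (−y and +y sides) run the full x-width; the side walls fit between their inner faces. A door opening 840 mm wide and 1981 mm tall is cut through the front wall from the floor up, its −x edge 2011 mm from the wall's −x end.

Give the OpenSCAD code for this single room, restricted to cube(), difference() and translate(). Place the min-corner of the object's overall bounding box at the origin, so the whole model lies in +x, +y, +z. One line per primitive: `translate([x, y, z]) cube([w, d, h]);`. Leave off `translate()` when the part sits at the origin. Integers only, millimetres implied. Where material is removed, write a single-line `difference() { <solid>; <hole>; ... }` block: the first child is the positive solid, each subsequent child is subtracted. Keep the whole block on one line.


difference() { cube([5320, 138, 2570]); translate([2011, 0, 0]) cube([840, 138, 1981]); }
translate([0, 3482, 0]) cube([5320, 138, 2570]);
translate([0, 138, 0]) cube([138, 3344, 2570]);
translate([5182, 138, 0]) cube([138, 3344, 2570]);


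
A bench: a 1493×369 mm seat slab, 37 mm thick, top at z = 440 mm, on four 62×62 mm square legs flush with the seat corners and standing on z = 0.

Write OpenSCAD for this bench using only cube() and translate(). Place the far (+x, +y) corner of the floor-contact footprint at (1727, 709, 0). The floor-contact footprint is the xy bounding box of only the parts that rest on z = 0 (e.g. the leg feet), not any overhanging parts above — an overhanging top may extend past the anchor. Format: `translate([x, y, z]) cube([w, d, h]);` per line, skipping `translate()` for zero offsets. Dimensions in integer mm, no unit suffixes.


translate([234, 340, 403]) cube([1493, 369, 37]);
translate([234, 340, 0]) cube([62, 62, 403]);
translate([234, 647, 0]) cube([62, 62, 403]);
translate([1665, 340, 0]) cube([62, 62, 403]);
translate([1665, 647, 0]) cube([62, 62, 403]);


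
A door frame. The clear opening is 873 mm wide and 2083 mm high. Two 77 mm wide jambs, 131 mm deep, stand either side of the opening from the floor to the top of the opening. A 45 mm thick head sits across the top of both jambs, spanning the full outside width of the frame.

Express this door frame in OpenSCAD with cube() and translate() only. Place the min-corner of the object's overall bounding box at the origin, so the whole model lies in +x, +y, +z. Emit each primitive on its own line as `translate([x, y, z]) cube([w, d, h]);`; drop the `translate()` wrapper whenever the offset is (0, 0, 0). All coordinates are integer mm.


cube([77, 131, 2083]);
translate([950, 0, 0]) cube([77, 131, 2083]);
translate([0, 0, 2083]) cube([1027, 131, 45]);


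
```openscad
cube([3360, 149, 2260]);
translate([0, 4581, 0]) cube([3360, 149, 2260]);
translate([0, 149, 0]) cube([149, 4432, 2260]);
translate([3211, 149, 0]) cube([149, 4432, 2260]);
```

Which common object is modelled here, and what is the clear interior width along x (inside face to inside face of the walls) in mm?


A house (or room) frame. The interior width is 3062 mm.

Four 2260 mm walls enclosing a rectangle with no floor or roof — a room or house frame. Outside width is 3360 mm and wall thickness is 149 mm, so the interior width is 3360 − 2 × 149 = 3062 mm.


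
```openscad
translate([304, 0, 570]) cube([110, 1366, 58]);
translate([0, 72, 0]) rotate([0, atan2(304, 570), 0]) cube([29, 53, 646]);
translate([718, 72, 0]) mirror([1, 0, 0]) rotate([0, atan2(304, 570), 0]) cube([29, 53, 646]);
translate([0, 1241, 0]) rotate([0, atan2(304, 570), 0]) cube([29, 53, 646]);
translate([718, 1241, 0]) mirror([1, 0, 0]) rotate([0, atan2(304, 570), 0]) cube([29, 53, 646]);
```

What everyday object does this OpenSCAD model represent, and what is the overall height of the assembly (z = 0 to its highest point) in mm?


A sawhorse. The overall height is 628 mm.

A beam across two mirrored pairs of raked legs — a sawhorse. The beam's underside is at z = 570 (matching the legs' vertical rise in atan2(304, 570)) and the beam is 58 mm tall, so its top is at 570 + 58 = 628 mm. The raked legs top out at the beam's underside, so that is the highest point.


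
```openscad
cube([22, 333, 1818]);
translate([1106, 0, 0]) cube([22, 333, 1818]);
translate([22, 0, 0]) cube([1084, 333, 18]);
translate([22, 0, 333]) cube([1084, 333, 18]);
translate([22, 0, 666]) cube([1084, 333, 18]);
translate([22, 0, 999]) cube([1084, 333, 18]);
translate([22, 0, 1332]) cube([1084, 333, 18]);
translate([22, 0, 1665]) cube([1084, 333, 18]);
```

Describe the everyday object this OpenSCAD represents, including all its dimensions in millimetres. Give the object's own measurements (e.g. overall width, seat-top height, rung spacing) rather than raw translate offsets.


An open bookshelf. Two side panels, each 22 mm thick, 333 mm deep and 1818 mm tall, stand 1128 mm apart (outside-to-outside). Between them sit 6 shelves, each 18 mm thick and 333 mm deep, spanning the full gap between the sides. The bottom shelf rests on the floor (its underside at z = 0) and the clear gap between one shelf's top and the next shelf's underside is 315 mm.


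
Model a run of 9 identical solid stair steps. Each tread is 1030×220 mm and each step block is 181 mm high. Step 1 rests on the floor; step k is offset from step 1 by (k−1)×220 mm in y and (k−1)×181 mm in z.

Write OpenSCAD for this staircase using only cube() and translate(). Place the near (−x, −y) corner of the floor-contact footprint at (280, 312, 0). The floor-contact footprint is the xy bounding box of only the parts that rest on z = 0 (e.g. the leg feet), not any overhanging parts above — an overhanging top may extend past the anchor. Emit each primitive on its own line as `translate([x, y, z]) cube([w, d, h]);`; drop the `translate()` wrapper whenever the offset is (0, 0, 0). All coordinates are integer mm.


translate([280, 312, 0]) cube([1030, 220, 181]);
translate([280, 532, 181]) cube([1030, 220, 181]);
translate([280, 752, 362]) cube([1030, 220, 181]);
translate([280, 972, 543]) cube([1030, 220, 181]);
translate([280, 1192, 724]) cube([1030, 220, 181]);
translate([280, 1412, 905]) cube([1030, 220, 181]);
translate([280, 1632, 1086]) cube([1030, 220, 181]);
translate([280, 1852, 1267]) cube([1030, 220, 181]);
translate([280, 2072, 1448]) cube([1030, 220, 181]);


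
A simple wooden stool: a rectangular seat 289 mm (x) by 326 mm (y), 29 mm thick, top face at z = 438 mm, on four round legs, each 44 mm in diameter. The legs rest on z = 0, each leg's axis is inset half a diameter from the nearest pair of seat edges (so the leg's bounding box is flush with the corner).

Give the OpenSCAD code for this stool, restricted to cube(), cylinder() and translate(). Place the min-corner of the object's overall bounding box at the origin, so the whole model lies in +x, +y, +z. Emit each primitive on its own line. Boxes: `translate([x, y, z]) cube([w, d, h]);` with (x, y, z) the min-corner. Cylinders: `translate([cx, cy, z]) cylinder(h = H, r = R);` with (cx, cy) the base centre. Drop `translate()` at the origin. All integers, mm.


translate([0, 0, 409]) cube([289, 326, 29]);
translate([22, 22, 0]) cylinder(h = 409, r = 22);
translate([267, 22, 0]) cylinder(h = 409, r = 22);
translate([22, 304, 0]) cylinder(h = 409, r = 22);
translate([267, 304, 0]) cylinder(h = 409, r = 22);


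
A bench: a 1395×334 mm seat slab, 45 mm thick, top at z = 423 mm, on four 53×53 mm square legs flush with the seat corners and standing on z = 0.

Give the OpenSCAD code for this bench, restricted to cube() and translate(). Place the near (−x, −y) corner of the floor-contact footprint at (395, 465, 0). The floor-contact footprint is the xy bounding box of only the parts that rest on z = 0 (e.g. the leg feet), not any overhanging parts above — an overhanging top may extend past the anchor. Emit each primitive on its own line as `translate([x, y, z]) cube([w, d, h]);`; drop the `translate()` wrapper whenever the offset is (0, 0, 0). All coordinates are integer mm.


translate([395, 465, 378]) cube([1395, 334, 45]);
translate([395, 465, 0]) cube([53, 53, 378]);
translate([395, 746, 0]) cube([53, 53, 378]);
translate([1737, 465, 0]) cube([53, 53, 378]);
translate([1737, 746, 0]) cube([53, 53, 378]);


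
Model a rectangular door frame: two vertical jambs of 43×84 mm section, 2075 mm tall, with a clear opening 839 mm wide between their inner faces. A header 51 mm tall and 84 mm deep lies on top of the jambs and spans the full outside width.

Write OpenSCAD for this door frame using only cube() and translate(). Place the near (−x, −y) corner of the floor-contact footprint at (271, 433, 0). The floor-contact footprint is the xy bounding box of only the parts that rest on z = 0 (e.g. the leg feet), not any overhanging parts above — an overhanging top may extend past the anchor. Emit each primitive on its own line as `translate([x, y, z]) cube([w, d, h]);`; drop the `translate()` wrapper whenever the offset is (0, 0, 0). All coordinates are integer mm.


translate([271, 433, 0]) cube([43, 84, 2075]);
translate([1153, 433, 0]) cube([43, 84, 2075]);
translate([271, 433, 2075]) cube([925, 84, 51]);


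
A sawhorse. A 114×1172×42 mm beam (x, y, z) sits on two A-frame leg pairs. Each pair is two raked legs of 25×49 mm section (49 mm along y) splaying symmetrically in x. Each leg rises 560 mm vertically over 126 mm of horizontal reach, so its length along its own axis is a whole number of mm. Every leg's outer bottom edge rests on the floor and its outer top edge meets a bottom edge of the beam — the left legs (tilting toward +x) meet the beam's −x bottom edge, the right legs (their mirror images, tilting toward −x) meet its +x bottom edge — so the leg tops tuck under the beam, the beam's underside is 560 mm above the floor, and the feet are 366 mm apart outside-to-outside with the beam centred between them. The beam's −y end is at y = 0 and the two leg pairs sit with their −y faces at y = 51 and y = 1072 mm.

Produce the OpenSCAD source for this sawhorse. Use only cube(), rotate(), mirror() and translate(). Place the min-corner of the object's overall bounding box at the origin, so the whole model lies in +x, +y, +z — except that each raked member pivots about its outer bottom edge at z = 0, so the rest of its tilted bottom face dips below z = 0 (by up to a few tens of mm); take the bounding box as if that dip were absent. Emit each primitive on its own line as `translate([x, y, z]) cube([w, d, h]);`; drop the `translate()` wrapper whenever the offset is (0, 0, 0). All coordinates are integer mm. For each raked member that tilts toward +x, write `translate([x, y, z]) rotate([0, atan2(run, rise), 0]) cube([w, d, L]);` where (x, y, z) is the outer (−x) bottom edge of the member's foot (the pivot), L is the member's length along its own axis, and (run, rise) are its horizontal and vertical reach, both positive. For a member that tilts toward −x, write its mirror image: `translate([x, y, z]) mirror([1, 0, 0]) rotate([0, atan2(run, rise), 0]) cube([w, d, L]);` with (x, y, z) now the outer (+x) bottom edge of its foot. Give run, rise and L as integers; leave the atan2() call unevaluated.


translate([126, 0, 560]) cube([114, 1172, 42]);
translate([0, 51, 0]) rotate([0, atan2(126, 560), 0]) cube([25, 49, 574]);
translate([366, 51, 0]) mirror([1, 0, 0]) rotate([0, atan2(126, 560), 0]) cube([25, 49, 574]);
translate([0, 1072, 0]) rotate([0, atan2(126, 560), 0]) cube([25, 49, 574]);
translate([366, 1072, 0]) mirror([1, 0, 0]) rotate([0, atan2(126, 560), 0]) cube([25, 49, 574]);


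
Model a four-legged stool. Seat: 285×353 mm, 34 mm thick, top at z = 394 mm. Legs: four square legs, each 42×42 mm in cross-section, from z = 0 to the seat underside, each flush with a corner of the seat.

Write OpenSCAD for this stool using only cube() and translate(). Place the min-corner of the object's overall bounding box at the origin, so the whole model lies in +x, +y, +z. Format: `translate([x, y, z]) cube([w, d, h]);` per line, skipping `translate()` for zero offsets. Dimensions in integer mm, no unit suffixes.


translate([0, 0, 360]) cube([285, 353, 34]);
cube([42, 42, 360]);
translate([243, 0, 0]) cube([42, 42, 360]);
translate([0, 311, 0]) cube([42, 42, 360]);
translate([243, 311, 0]) cube([42, 42, 360]);


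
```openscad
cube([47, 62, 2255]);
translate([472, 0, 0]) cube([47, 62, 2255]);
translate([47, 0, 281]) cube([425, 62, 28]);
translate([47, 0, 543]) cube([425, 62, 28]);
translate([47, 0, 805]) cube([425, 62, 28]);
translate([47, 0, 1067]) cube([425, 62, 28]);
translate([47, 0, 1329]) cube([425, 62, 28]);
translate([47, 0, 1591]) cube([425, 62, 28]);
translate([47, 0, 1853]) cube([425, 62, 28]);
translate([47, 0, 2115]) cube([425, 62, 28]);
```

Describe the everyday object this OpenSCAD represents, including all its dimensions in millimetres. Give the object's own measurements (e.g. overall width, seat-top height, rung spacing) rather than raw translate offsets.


A straight ladder. Two 47×62 mm vertical rails, 2255 mm tall, stand 519 mm apart (outside-to-outside) with their front faces coplanar on the −y side. 8 rungs, each 62 mm deep and 28 mm tall, span between the inner faces of the rails, front faces flush with the rails. The lowest rung's underside is at z = 281 mm and rungs are spaced 262 mm apart (underside to underside).


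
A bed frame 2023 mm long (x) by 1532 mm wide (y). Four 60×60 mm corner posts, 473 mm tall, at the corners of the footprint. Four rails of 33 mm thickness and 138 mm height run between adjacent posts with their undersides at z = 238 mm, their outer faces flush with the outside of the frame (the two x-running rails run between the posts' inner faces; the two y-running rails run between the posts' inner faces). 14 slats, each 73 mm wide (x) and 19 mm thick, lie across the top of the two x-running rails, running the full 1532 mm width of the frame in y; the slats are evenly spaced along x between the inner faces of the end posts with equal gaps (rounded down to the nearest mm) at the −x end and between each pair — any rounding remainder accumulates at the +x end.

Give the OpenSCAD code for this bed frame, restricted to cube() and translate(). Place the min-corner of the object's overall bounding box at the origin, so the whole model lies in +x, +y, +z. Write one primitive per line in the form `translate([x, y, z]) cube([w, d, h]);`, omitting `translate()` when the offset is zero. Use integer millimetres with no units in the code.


cube([60, 60, 473]);
translate([0, 1472, 0]) cube([60, 60, 473]);
translate([1963, 0, 0]) cube([60, 60, 473]);
translate([1963, 1472, 0]) cube([60, 60, 473]);
translate([60, 0, 238]) cube([1903, 33, 138]);
translate([60, 1499, 238]) cube([1903, 33, 138]);
translate([0, 60, 238]) cube([33, 1412, 138]);
translate([1990, 60, 238]) cube([33, 1412, 138]);
translate([118, 0, 376]) cube([73, 1532, 19]);
translate([249, 0, 376]) cube([73, 1532, 19]);
translate([380, 0, 376]) cube([73, 1532, 19]);
translate([511, 0, 376]) cube([73, 1532, 19]);
translate([642, 0, 376]) cube([73, 1532, 19]);
translate([773, 0, 376]) cube([73, 1532, 19]);
translate([904, 0, 376]) cube([73, 1532, 19]);
translate([1035, 0, 376]) cube([73, 1532, 19]);
translate([1166, 0, 376]) cube([73, 1532, 19]);
translate([1297, 0, 376]) cube([73, 1532, 19]);
translate([1428, 0, 376]) cube([73, 1532, 19]);
translate([1559, 0, 376]) cube([73, 1532, 19]);
translate([1690, 0, 376]) cube([73, 1532, 19]);
translate([1821, 0, 376]) cube([73, 1532, 19]);


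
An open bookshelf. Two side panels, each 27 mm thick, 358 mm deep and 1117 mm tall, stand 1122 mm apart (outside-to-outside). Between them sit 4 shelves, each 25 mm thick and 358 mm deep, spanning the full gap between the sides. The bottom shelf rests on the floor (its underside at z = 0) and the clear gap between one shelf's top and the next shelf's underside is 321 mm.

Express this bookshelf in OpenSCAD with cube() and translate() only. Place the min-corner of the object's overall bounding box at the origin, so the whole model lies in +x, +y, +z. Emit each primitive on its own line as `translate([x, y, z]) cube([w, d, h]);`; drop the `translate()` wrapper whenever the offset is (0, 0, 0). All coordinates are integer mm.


cube([27, 358, 1117]);
translate([1095, 0, 0]) cube([27, 358, 1117]);
translate([27, 0, 0]) cube([1068, 358, 25]);
translate([27, 0, 346]) cube([1068, 358, 25]);
translate([27, 0, 692]) cube([1068, 358, 25]);
translate([27, 0, 1038]) cube([1068, 358, 25]);


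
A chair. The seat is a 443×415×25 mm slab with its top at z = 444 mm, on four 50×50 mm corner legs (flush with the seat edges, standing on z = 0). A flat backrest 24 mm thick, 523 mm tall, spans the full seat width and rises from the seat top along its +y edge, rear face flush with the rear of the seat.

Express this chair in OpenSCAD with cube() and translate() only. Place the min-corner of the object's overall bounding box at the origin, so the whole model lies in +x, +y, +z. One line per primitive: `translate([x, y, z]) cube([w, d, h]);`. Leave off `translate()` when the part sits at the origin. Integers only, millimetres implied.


// leg_h = 444 - 25 = 419
translate([0, 0, 419]) cube([443, 415, 25]);
cube([50, 50, 419]);
translate([393, 0, 0]) cube([50, 50, 419]);
translate([0, 365, 0]) cube([50, 50, 419]);
translate([393, 365, 0]) cube([50, 50, 419]);
translate([0, 391, 444]) cube([443, 24, 523]);


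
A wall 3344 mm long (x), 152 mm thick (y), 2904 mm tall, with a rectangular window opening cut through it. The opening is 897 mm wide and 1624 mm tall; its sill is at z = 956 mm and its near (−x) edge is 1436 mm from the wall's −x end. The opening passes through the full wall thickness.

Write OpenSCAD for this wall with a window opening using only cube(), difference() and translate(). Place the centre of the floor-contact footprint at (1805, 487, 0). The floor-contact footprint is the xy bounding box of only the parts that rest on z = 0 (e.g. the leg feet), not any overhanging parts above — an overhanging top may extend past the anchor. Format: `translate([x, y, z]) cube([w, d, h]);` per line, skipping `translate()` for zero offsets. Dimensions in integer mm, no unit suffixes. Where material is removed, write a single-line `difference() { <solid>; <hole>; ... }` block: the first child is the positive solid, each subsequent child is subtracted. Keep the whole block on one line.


difference() { translate([133, 411, 0]) cube([3344, 152, 2904]); translate([1569, 411, 956]) cube([897, 152, 1624]); }


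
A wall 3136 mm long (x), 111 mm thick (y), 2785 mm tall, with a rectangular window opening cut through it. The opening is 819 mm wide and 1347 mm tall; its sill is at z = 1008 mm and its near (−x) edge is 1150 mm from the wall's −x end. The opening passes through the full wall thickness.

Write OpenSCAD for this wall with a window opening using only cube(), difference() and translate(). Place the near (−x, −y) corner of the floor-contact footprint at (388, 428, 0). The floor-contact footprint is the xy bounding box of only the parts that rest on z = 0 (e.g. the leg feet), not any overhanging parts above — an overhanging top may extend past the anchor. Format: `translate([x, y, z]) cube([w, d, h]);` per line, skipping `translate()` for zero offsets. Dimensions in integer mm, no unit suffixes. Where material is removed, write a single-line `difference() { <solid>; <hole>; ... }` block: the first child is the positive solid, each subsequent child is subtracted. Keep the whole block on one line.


difference() { translate([388, 428, 0]) cube([3136, 111, 2785]); translate([1538, 428, 1008]) cube([819, 111, 1347]); }


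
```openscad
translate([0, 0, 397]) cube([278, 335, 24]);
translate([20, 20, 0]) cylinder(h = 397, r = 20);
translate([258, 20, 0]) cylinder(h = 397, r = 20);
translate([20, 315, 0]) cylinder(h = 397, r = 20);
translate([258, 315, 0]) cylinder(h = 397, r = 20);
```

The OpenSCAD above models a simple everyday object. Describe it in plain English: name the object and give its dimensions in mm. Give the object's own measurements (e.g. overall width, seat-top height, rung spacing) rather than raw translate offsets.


A simple wooden stool: a rectangular seat 278 mm (x) by 335 mm (y), 24 mm thick, top face at z = 421 mm, on four round legs, each 40 mm in diameter. The legs rest on z = 0, each leg's axis is inset half a diameter from the nearest pair of seat edges (so the leg's bounding box is flush with the corner).


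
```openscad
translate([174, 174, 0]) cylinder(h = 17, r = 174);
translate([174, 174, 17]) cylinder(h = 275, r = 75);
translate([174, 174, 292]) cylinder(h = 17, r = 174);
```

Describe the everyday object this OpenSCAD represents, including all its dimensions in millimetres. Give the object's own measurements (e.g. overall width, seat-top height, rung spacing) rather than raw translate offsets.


A spool: two coaxial disc flanges of radius 174 mm and thickness 17 mm, joined by a core cylinder of radius 75 mm and height 275 mm. The lower flange rests on z = 0 and the three cylinders share a vertical axis.


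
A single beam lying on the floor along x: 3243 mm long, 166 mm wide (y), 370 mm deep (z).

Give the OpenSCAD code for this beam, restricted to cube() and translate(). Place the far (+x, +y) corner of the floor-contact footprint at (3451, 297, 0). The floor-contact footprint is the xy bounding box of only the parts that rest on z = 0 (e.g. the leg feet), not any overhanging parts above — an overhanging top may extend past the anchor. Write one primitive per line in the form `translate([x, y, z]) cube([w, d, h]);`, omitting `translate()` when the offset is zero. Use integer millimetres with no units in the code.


translate([208, 131, 0]) cube([3243, 166, 370]);


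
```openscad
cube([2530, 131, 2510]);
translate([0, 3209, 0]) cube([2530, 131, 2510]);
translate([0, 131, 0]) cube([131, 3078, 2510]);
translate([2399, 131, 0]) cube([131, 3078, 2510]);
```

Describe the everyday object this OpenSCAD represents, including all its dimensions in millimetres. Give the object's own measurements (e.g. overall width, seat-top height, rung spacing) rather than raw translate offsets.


The wall frame of a small rectangular building: four walls, each 2510 mm tall and 131 mm thick, enclosing a footprint 2530 mm (x) by 3340 mm (y) outside-to-outside, with no floor or roof. The front and back walls (the −y and +y sides) span the full width; the two side walls fit between them.


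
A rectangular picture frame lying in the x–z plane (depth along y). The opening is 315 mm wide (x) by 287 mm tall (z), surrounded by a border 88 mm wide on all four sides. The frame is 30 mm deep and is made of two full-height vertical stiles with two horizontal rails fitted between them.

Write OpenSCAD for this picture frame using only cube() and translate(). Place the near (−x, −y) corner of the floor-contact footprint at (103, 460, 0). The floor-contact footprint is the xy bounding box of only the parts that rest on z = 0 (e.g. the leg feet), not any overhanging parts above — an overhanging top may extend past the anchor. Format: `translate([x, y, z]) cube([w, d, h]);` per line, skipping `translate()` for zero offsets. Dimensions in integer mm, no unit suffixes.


translate([103, 460, 0]) cube([88, 30, 463]);
translate([506, 460, 0]) cube([88, 30, 463]);
translate([191, 460, 0]) cube([315, 30, 88]);
translate([191, 460, 375]) cube([315, 30, 88]);


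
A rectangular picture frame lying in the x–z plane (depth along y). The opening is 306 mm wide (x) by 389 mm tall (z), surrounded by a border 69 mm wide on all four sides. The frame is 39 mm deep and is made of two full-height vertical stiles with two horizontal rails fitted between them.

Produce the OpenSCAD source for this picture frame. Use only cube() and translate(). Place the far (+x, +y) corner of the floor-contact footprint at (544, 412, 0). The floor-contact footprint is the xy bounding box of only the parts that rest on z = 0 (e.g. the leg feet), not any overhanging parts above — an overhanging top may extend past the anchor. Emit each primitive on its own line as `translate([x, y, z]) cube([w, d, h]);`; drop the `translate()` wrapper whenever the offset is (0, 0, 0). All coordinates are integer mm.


translate([100, 373, 0]) cube([69, 39, 527]);
translate([475, 373, 0]) cube([69, 39, 527]);
translate([169, 373, 0]) cube([306, 39, 69]);
translate([169, 373, 458]) cube([306, 39, 69]);


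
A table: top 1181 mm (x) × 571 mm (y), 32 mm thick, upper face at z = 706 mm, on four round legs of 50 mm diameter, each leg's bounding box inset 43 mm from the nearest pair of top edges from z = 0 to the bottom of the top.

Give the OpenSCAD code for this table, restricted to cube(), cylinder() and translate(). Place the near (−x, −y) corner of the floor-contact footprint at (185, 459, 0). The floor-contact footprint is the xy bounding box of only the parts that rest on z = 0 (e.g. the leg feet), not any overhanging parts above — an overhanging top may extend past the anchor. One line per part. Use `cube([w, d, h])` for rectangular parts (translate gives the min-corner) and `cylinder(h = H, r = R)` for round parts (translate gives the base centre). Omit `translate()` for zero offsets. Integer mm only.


translate([142, 416, 674]) cube([1181, 571, 32]);
translate([210, 484, 0]) cylinder(h = 674, r = 25);
translate([1255, 484, 0]) cylinder(h = 674, r = 25);
translate([210, 919, 0]) cylinder(h = 674, r = 25);
translate([1255, 919, 0]) cylinder(h = 674, r = 25);


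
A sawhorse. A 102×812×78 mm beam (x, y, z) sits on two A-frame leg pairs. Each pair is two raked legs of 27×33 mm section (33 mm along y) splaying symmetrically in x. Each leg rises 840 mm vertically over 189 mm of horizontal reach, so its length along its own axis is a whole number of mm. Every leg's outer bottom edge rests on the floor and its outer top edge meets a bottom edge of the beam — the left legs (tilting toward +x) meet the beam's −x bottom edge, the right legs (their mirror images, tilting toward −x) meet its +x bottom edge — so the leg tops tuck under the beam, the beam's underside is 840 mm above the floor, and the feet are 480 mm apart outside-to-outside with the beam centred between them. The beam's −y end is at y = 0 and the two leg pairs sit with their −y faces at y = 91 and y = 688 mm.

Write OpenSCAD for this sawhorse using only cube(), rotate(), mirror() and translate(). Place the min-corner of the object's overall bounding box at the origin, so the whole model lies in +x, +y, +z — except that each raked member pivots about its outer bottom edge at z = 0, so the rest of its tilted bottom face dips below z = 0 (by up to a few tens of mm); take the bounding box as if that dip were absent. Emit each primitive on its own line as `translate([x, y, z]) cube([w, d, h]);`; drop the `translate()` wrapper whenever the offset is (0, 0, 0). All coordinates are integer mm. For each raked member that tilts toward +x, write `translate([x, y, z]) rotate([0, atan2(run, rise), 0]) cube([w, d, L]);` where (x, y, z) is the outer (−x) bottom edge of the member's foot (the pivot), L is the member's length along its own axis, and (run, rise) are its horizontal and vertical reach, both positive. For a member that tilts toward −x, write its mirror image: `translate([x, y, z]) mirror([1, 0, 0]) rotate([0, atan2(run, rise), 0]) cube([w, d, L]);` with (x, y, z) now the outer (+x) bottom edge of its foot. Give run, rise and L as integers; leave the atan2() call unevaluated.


// leg length = √(189² + 840²) = 861
// right-leg outer foot x = 2·189 + 102 = 480
// beam min-corner = (189, 0, 840)
translate([189, 0, 840]) cube([102, 812, 78]);
translate([0, 91, 0]) rotate([0, atan2(189, 840), 0]) cube([27, 33, 861]);
translate([480, 91, 0]) mirror([1, 0, 0]) rotate([0, atan2(189, 840), 0]) cube([27, 33, 861]);
translate([0, 688, 0]) rotate([0, atan2(189, 840), 0]) cube([27, 33, 861]);
translate([480, 688, 0]) mirror([1, 0, 0]) rotate([0, atan2(189, 840), 0]) cube([27, 33, 861]);


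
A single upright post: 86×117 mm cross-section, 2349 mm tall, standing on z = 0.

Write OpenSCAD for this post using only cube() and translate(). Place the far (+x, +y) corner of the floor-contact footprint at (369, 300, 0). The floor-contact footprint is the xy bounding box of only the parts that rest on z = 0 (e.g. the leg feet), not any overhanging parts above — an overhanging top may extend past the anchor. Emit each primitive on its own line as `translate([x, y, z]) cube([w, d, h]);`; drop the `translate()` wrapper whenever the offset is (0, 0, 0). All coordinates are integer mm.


translate([283, 183, 0]) cube([86, 117, 2349]);


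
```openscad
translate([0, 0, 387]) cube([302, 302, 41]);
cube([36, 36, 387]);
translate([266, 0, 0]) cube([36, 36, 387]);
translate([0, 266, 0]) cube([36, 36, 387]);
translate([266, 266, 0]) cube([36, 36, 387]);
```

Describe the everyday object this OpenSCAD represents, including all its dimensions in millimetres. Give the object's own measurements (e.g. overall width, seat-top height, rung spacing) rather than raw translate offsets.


A four-legged stool. The seat is a 302×302×41 mm slab whose top surface is at z = 428 mm; four square legs, each 36×36 mm in cross-section, run from the floor (z = 0) to the underside of the seat, each flush with a corner of the seat.


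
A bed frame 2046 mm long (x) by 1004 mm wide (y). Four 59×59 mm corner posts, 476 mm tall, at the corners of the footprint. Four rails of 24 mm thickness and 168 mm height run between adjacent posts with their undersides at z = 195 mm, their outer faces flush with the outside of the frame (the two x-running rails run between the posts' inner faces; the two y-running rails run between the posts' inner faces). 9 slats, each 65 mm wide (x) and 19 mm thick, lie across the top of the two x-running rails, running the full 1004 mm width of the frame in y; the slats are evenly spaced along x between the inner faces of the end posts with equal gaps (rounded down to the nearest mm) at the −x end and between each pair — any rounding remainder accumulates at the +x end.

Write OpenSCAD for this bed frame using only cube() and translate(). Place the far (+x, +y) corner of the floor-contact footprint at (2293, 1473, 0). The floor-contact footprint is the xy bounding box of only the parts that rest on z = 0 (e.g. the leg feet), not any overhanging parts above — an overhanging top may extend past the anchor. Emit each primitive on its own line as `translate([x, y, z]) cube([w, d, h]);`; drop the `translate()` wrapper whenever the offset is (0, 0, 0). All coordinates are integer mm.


// slat z = rail_z + rail_h = 195 + 168 = 363
// slat gap = ⌊(1928 − 9·65) / 10⌋ = 134
translate([247, 469, 0]) cube([59, 59, 476]);
translate([247, 1414, 0]) cube([59, 59, 476]);
translate([2234, 469, 0]) cube([59, 59, 476]);
translate([2234, 1414, 0]) cube([59, 59, 476]);
translate([306, 469, 195]) cube([1928, 24, 168]);
translate([306, 1449, 195]) cube([1928, 24, 168]);
translate([247, 528, 195]) cube([24, 886, 168]);
translate([2269, 528, 195]) cube([24, 886, 168]);
translate([440, 469, 363]) cube([65, 1004, 19]);
translate([639, 469, 363]) cube([65, 1004, 19]);
translate([838, 469, 363]) cube([65, 1004, 19]);
translate([1037, 469, 363]) cube([65, 1004, 19]);
translate([1236, 469, 363]) cube([65, 1004, 19]);
translate([1435, 469, 363]) cube([65, 1004, 19]);
translate([1634, 469, 363]) cube([65, 1004, 19]);
translate([1833, 469, 363]) cube([65, 1004, 19]);
translate([2032, 469, 363]) cube([65, 1004, 19]);


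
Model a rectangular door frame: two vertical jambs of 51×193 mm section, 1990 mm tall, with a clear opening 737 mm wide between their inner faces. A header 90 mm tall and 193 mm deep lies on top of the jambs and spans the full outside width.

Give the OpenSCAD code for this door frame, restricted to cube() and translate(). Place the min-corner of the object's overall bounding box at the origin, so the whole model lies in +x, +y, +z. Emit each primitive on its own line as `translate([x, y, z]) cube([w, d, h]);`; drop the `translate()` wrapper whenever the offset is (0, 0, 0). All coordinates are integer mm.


cube([51, 193, 1990]);
translate([788, 0, 0]) cube([51, 193, 1990]);
translate([0, 0, 1990]) cube([839, 193, 90]);


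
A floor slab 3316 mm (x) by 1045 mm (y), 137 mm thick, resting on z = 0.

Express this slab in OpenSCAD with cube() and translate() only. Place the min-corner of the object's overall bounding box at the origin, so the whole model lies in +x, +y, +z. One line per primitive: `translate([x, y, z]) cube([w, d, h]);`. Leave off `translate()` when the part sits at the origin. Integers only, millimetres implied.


cube([3316, 1045, 137]);


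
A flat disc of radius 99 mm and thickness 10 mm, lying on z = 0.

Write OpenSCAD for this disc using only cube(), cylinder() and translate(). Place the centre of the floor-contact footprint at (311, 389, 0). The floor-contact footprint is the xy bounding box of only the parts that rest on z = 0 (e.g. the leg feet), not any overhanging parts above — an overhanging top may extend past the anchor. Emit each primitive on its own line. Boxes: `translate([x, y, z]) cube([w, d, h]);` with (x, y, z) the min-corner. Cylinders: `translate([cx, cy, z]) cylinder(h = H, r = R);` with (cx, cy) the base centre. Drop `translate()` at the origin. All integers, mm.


translate([311, 389, 0]) cylinder(h = 10, r = 99);


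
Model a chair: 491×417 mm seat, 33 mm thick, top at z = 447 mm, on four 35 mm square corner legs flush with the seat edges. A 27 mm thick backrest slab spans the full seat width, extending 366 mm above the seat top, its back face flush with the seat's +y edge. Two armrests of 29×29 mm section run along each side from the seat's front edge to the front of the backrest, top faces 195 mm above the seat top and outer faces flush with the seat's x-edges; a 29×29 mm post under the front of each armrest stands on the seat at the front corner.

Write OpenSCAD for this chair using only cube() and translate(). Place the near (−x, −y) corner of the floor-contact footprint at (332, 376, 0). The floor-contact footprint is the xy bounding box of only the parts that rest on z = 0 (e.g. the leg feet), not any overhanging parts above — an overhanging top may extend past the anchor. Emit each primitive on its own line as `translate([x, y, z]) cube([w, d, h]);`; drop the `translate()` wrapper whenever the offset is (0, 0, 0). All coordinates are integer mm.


translate([332, 376, 414]) cube([491, 417, 33]);
translate([332, 376, 0]) cube([35, 35, 414]);
translate([788, 376, 0]) cube([35, 35, 414]);
translate([332, 758, 0]) cube([35, 35, 414]);
translate([788, 758, 0]) cube([35, 35, 414]);
translate([332, 766, 447]) cube([491, 27, 366]);
translate([332, 376, 613]) cube([29, 390, 29]);
translate([794, 376, 613]) cube([29, 390, 29]);
translate([332, 376, 447]) cube([29, 29, 166]);
translate([794, 376, 447]) cube([29, 29, 166]);
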